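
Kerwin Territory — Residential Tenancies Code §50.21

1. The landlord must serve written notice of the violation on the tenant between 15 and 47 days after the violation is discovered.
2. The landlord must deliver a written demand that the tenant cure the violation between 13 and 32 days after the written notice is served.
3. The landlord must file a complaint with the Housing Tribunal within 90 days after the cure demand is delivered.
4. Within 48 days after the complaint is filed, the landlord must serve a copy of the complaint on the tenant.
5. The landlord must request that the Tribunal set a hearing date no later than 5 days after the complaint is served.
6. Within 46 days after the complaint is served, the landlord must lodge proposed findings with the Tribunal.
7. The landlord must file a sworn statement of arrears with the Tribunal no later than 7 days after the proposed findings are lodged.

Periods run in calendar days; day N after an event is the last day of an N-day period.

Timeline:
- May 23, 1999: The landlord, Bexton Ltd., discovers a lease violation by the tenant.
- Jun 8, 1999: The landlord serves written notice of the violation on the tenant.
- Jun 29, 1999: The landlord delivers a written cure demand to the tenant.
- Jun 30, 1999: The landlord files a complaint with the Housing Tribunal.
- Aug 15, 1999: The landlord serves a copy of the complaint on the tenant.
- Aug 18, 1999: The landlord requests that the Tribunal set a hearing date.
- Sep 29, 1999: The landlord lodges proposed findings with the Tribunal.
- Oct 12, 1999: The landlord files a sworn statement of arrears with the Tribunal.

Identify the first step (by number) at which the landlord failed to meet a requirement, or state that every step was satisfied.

(1) the permitted window runs from May 23, 1999 + 15 = Jun 7, 1999 to May 23, 1999 + 47 = Jul 9, 1999; Jun 8, 1999 falls inside that range.
(2) the permitted window runs from Jun 8, 1999 + 13 = Jun 21, 1999 to Jun 8, 1999 + 32 = Jul 10, 1999; Jun 29, 1999 falls inside that range.
(3) due by Jun 29, 1999 + 90 days = Sep 27, 1999; Jun 30, 1999 is within that limit.
(4) due by Jun 30, 1999 + 48 days = Aug 17, 1999; Aug 15, 1999 is within that limit.
(5) due by Aug 15, 1999 + 5 days = Aug 20, 1999; Aug 18, 1999 is within that limit.
(6) due by Aug 15, 1999 + 46 days = Sep 30, 1999; done Sep 29, 1999 — timely.
(7) due by Sep 29, 1999 + 7 days = Oct 6, 1999; done Oct 12, 1999 — 6 days late.

Step 7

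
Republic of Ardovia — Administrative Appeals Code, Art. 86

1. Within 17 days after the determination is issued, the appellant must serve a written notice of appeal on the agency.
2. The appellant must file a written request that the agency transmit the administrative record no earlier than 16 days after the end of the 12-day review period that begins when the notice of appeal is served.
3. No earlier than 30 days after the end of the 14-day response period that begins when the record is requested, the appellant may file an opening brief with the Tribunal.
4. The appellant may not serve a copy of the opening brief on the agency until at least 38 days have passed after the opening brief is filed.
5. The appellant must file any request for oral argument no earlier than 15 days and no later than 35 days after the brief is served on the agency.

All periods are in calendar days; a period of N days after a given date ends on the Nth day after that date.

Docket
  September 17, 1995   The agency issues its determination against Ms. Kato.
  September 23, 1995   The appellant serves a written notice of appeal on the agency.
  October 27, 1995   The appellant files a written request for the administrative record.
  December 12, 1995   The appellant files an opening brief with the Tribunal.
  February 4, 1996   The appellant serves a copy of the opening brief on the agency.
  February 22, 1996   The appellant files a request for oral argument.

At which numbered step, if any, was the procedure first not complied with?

(1) due by September 17, 1995 + 17 days = October 4, 1995; September 23, 1995 is within that limit.
(2) permitted from October 5, 1995 + 16 days = October 21, 1995 onward; done October 27, 1995 — permitted.
(3) permitted from November 10, 1995 + 30 days = December 10, 1995 onward; done December 12, 1995, after the minimum wait.
(4) permitted from December 12, 1995 + 38 days = January 19, 1996 onward; done February 4, 1996 — permitted.
(5) the permitted window runs from February 4, 1996 + 15 = February 19, 1996 to February 4, 1996 + 35 = March 10, 1996; February 22, 1996 falls inside that range.

None — every step was satisfied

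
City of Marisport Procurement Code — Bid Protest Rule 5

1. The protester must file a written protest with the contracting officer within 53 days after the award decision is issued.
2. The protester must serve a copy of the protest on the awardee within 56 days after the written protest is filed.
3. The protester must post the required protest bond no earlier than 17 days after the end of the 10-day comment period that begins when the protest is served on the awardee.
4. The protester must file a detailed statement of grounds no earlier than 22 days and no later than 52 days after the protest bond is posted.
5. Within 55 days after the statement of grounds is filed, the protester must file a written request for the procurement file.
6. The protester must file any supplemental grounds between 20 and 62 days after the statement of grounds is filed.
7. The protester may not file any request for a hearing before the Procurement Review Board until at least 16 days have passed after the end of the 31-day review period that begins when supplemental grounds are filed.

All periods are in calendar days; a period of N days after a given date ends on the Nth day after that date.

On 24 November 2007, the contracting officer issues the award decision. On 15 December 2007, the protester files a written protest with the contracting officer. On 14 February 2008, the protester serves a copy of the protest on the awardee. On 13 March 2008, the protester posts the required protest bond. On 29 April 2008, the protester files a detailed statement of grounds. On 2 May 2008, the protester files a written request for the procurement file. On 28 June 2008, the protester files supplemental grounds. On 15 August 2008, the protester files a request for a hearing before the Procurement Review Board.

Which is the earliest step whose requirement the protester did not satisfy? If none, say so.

Step 1: 53 days after 24 November 2007 (when the award decision is issued) is 16 January 2008; 15 December 2007 is within that limit.
Step 2: 56 days after 15 December 2007 (when the written protest is filed) is 9 February 2008; done 14 February 2008 — 5 days late.
Later steps need not be reached.

Step 2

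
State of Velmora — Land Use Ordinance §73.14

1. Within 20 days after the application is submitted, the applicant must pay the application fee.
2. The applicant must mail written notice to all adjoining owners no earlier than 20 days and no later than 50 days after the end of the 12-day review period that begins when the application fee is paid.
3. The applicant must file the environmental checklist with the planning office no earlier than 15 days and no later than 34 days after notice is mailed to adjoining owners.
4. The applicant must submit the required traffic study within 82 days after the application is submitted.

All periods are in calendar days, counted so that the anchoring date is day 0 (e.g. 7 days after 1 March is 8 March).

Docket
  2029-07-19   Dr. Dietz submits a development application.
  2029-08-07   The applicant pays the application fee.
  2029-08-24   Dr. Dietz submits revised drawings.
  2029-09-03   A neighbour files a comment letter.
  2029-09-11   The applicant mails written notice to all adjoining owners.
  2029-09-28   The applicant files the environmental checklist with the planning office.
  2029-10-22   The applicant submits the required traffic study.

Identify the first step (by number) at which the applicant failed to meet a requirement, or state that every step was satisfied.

Step 1: 20 days after 2029-07-19 (when the application is submitted) is 2029-08-08; completed 2029-08-07, before the deadline.
Step 2: the window is 20–50 days after 2029-08-19 (end of the 12-day review period, which began when the application fee is paid on 2029-08-07), so 2029-09-08 through 2029-10-08; 2029-09-11 falls inside that range.
Step 3: the window is 15–34 days after 2029-09-11 (when notice is mailed to adjoining owners), so 2029-09-26 through 2029-10-15; done 2029-09-28 — within the window.
Step 4: 82 days after 2029-07-19 (when the application is submitted) is 2029-10-09; done 2029-10-22 — 13 days late.
No need to go further; step 4 was not satisfied.

Step 4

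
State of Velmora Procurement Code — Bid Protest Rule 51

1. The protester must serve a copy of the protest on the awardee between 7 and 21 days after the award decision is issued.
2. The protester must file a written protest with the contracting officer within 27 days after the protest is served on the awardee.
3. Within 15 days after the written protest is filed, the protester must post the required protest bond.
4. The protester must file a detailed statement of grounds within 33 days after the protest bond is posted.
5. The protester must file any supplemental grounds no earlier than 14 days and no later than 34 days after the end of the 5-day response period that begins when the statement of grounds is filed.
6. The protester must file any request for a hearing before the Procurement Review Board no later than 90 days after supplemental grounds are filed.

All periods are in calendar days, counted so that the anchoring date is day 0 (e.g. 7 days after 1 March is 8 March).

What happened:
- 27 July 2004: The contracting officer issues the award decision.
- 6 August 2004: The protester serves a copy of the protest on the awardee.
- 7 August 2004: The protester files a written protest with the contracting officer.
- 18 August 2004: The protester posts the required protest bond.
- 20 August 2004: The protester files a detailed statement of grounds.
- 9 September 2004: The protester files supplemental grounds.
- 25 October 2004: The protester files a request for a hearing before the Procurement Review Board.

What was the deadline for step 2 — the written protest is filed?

Step 2 runs from 6 August 2004, when the protest is served on the awardee. 27 days after 6 August 2004 is 2 September 2004.

2 September 2004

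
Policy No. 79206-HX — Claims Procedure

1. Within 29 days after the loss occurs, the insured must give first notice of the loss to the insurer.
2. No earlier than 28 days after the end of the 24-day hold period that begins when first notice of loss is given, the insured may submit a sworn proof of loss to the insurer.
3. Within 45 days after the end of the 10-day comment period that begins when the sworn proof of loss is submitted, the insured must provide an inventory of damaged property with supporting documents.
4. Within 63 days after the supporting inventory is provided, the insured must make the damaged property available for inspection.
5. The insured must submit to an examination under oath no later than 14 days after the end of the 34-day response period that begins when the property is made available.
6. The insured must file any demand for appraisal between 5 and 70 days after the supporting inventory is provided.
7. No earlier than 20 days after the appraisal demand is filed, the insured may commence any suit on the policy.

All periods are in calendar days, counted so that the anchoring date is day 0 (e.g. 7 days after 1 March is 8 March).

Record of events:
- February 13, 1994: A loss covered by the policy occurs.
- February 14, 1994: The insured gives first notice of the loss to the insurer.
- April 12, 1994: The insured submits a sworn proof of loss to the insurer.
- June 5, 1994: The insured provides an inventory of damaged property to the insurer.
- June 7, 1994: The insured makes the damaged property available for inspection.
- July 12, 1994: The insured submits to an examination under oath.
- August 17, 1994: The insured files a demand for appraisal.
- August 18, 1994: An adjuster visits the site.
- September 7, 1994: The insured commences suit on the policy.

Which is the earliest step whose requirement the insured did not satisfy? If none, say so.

Step 1: 29 days after February 13, 1994 (when the loss occurs) is March 14, 1994; completed February 14, 1994, before the deadline.
Step 2: the earliest permitted date is 28 days after March 10, 1994 (end of the 24-day hold period, which began when first notice of loss is given on February 14, 1994), i.e. April 7, 1994; done April 12, 1994 — permitted.
Step 3: 45 days after April 22, 1994 (end of the 10-day comment period, which began when the sworn proof of loss is submitted on April 12, 1994) is June 6, 1994; June 5, 1994 is within that limit.
Step 4: 63 days after June 5, 1994 (when the supporting inventory is provided) is August 7, 1994; done June 7, 1994 — timely.
Step 5: 14 days after July 11, 1994 (end of the 34-day response period, which began when the property is made available on June 7, 1994) is July 25, 1994; done July 12, 1994 — timely.
Step 6: the window is 5–70 days after June 5, 1994 (when the supporting inventory is provided), so June 10, 1994 through August 14, 1994; done August 17, 1994 — 3 days after the window closed.
The procedure was therefore not followed at step 6.

Step 6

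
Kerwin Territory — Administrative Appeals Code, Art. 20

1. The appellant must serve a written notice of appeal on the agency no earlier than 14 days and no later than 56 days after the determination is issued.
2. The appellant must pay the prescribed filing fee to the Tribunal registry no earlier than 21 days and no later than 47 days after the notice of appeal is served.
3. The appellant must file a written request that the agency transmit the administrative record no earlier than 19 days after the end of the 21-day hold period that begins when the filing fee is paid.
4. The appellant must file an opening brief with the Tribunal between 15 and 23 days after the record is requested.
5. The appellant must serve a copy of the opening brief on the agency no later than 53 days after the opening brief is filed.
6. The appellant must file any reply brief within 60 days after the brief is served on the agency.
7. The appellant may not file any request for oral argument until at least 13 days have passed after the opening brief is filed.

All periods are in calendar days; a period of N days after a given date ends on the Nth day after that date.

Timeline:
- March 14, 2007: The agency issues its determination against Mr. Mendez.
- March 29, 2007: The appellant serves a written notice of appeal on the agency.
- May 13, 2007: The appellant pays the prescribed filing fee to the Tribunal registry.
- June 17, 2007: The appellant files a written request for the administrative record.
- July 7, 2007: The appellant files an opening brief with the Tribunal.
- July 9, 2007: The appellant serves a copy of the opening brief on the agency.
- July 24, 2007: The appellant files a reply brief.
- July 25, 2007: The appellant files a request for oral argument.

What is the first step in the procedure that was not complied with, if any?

Step 1 — 14 and 56 days from March 14, 2007 (when the determination is issued) are March 28, 2007 and May 9, 2007 respectively; done March 29, 2007 — within the window.
Step 2 — 21 and 47 days from March 29, 2007 (when the notice of appeal is served) are April 19, 2007 and May 15, 2007 respectively; May 13, 2007 falls inside that range.
Step 3 — must wait 19 days from June 3, 2007 (end of the 21-day hold period, which began when the filing fee is paid on May 13, 2007), so not before June 22, 2007; done June 17, 2007 — 5 days too early.

Step 3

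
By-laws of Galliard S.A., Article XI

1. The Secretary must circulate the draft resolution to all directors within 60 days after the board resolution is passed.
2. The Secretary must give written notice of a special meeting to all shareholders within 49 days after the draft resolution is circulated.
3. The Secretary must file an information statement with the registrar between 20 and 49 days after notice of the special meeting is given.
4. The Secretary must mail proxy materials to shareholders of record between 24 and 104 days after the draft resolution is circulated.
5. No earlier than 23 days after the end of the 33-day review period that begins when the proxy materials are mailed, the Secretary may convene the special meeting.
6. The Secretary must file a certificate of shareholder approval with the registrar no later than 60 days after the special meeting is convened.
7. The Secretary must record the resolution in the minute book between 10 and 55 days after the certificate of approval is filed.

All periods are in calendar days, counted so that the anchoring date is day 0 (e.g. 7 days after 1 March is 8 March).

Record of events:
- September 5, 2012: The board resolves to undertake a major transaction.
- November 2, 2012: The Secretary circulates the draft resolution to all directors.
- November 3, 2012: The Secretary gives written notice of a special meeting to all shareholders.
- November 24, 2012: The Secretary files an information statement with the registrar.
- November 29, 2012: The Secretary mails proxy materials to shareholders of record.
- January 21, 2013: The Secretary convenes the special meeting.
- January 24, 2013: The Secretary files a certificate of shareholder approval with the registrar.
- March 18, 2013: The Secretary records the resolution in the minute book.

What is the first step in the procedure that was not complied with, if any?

Step 5

Step 1 — counting 60 days from September 5, 2012 (when the board resolution is passed) gives a deadline of November 4, 2012; completed November 2, 2012, before the deadline.
Step 2 — counting 49 days from November 2, 2012 (when the draft resolution is circulated) gives a deadline of December 21, 2012; completed November 3, 2012, before the deadline.
Step 3 — 20 and 49 days from November 3, 2012 (when notice of the special meeting is given) are November 23, 2012 and December 22, 2012 respectively; done November 24, 2012 — within the window.
Step 4 — 24 and 104 days from November 2, 2012 (when the draft resolution is circulated) are November 26, 2012 and February 14, 2013 respectively; November 29, 2012 falls inside that range.
Step 5 — must wait 23 days from January 1, 2013 (end of the 33-day review period, which began when the proxy materials are mailed on November 29, 2012), so not before January 24, 2013; acted on January 21, 2013, 3 days prematurely.
Later steps need not be reached.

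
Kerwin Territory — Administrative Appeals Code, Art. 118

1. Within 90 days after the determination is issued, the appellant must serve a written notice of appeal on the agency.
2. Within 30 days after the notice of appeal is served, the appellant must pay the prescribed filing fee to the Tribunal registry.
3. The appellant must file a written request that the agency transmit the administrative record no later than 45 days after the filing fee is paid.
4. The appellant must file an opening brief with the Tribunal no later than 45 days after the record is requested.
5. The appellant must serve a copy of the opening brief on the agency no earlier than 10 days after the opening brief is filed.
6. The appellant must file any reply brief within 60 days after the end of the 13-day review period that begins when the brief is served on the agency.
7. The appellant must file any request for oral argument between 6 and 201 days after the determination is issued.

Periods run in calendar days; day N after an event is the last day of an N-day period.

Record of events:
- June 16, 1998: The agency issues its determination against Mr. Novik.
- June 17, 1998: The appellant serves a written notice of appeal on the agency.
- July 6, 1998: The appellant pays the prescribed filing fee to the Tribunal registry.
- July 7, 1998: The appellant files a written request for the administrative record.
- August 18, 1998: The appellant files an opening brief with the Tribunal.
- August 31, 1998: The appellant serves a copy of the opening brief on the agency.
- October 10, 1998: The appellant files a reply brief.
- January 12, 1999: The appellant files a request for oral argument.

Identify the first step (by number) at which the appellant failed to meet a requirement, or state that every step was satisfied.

Step 1: 90 days after June 16, 1998 (when the determination is issued) is September 14, 1998; completed June 17, 1998, before the deadline.
Step 2: 30 days after June 17, 1998 (when the notice of appeal is served) is July 17, 1998; completed July 6, 1998, before the deadline.
Step 3: 45 days after July 6, 1998 (when the filing fee is paid) is August 20, 1998; completed July 7, 1998, before the deadline.
Step 4: 45 days after July 7, 1998 (when the record is requested) is August 21, 1998; done August 18, 1998 — timely.
Step 5: the earliest permitted date is 10 days after August 18, 1998 (when the opening brief is filed), i.e. August 28, 1998; August 31, 1998 is on or after that date.
Step 6: 60 days after September 13, 1998 (end of the 13-day review period, which began when the brief is served on the agency on August 31, 1998) is November 12, 1998; completed October 10, 1998, before the deadline.
Step 7: the window is 6–201 days after June 16, 1998 (when the determination is issued), so June 22, 1998 through January 3, 1999; done January 12, 1999 — 9 days after the window closed.
The procedure was therefore not followed at step 7.

Step 7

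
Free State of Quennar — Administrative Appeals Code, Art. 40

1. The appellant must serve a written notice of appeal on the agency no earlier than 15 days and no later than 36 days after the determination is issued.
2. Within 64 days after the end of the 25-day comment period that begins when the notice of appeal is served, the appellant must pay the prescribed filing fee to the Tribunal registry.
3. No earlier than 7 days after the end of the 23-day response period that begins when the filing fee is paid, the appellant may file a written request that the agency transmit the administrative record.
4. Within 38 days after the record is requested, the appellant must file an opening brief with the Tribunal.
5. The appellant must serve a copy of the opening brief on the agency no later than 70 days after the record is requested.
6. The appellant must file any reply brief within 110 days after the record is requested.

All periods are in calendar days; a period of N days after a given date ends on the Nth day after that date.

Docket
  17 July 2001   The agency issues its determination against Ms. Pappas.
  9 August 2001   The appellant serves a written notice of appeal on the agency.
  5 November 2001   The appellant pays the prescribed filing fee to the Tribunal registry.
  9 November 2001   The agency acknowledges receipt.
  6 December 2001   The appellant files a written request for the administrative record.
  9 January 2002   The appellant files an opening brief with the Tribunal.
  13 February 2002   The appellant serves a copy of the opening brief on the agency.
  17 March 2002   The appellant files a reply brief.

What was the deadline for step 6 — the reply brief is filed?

26 March 2002

Step 6 runs from 6 December 2001, when the record is requested. 110 days after 6 December 2001 is 26 March 2002.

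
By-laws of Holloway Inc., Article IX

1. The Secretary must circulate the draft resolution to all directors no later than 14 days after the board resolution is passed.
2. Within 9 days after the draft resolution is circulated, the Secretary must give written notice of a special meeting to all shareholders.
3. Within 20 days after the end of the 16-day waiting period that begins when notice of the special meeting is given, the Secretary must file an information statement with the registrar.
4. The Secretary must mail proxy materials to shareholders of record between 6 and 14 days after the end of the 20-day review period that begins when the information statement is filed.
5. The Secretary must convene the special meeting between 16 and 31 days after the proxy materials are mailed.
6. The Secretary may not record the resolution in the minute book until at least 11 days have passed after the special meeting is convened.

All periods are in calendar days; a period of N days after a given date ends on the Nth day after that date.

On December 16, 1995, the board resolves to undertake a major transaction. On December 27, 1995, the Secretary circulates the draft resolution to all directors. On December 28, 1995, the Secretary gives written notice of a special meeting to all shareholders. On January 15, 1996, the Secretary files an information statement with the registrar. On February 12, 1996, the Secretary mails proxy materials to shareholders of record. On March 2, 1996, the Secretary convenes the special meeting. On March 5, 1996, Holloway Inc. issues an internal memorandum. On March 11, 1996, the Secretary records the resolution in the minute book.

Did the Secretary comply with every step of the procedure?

No

(1) due by December 16, 1995 + 14 days = December 30, 1995; done December 27, 1995 — timely.
(2) due by December 27, 1995 + 9 days = January 5, 1996; done December 28, 1995 — timely.
(3) due by January 13, 1996 + 20 days = February 2, 1996; done January 15, 1996 — timely.
(4) the permitted window runs from February 4, 1996 + 6 = February 10, 1996 to February 4, 1996 + 14 = February 18, 1996; done February 12, 1996, which is between those dates.
(5) the permitted window runs from February 12, 1996 + 16 = February 28, 1996 to February 12, 1996 + 31 = March 14, 1996; done March 2, 1996 — within the window.
(6) permitted from March 2, 1996 + 11 days = March 13, 1996 onward; done March 11, 1996 — 2 days too early.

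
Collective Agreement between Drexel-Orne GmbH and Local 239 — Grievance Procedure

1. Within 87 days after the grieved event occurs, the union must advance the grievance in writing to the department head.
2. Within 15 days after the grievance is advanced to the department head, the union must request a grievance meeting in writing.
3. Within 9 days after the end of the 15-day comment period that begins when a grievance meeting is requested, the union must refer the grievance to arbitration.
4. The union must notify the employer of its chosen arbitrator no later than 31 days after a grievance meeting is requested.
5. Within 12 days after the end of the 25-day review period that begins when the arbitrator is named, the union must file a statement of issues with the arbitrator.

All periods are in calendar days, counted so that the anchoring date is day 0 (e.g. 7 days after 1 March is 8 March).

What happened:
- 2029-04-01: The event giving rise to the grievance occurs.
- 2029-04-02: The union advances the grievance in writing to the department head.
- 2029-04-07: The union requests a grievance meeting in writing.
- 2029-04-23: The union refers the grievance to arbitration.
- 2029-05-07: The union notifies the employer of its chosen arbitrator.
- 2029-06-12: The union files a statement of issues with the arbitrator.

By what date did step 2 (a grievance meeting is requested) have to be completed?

2029-04-17

Step 2 runs from 2029-04-02, when the grievance is advanced to the department head. 15 days after 2029-04-02 is 2029-04-17.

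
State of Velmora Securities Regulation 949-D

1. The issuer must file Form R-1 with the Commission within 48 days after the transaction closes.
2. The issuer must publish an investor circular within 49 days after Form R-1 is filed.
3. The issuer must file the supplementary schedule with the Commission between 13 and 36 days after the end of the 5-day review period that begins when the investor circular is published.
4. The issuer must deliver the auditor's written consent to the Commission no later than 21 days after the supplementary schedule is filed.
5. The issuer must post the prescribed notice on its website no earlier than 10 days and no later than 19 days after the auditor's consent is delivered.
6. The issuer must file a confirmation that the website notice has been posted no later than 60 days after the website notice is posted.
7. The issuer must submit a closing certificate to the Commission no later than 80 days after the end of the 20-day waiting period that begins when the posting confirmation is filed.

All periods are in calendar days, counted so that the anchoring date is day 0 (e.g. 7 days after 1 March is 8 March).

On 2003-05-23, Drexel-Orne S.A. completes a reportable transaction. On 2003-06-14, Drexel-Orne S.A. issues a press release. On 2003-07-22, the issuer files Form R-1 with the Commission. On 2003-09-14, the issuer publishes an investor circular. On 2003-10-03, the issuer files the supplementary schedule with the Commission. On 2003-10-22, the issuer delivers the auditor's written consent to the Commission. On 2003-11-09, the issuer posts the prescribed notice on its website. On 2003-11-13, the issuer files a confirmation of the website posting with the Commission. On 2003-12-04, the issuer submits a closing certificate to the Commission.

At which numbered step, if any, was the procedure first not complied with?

(1) due by 2003-05-23 + 48 days = 2003-07-10; done 2003-07-22 — 12 days late.
Later steps need not be reached.

Step 1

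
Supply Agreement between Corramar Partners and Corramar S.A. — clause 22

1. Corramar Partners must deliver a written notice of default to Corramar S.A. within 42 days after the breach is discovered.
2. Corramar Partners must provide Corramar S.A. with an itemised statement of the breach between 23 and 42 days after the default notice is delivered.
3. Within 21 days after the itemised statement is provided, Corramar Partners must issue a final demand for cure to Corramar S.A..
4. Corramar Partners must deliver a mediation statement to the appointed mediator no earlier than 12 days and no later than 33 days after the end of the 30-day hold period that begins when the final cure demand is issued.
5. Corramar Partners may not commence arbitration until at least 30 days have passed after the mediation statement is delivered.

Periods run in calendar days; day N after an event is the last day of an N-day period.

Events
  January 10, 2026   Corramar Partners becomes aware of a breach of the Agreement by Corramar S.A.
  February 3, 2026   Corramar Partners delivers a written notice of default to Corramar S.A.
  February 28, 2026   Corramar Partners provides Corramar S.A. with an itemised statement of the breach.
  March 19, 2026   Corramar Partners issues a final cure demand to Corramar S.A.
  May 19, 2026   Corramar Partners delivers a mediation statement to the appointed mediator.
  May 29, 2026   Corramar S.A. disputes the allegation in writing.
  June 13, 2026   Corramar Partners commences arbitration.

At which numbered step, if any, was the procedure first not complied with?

Step 1: 42 days after January 10, 2026 (when the breach is discovered) is February 21, 2026; done February 3, 2026 — timely.
Step 2: the window is 23–42 days after February 3, 2026 (when the default notice is delivered), so February 26, 2026 through March 17, 2026; done February 28, 2026 — within the window.
Step 3: 21 days after February 28, 2026 (when the itemised statement is provided) is March 21, 2026; completed March 19, 2026, before the deadline.
Step 4: the window is 12–33 days after April 18, 2026 (end of the 30-day hold period, which began when the final cure demand is issued on March 19, 2026), so April 30, 2026 through May 21, 2026; May 19, 2026 falls inside that range.
Step 5: the earliest permitted date is 30 days after May 19, 2026 (when the mediation statement is delivered), i.e. June 18, 2026; June 13, 2026 is 5 days before the earliest permitted date.

Step 5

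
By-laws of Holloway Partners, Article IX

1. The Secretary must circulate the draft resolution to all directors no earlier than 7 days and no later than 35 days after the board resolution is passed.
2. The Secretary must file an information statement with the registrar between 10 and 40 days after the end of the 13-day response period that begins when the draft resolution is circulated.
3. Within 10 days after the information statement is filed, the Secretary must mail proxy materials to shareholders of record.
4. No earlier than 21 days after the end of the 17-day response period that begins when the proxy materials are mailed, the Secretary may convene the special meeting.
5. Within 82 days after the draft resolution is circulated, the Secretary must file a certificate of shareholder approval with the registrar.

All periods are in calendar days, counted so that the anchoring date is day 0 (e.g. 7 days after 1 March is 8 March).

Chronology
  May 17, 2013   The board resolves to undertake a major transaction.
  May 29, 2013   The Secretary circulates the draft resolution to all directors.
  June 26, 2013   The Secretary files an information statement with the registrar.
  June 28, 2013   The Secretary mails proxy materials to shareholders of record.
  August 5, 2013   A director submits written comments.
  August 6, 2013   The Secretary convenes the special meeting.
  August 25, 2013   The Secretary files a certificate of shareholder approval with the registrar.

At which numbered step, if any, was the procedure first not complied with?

Step 1: the window is 7–35 days after May 17, 2013 (when the board resolution is passed), so May 24, 2013 through June 21, 2013; done May 29, 2013, which is between those dates.
Step 2: the window is 10–40 days after June 11, 2013 (end of the 13-day response period, which began when the draft resolution is circulated on May 29, 2013), so June 21, 2013 through July 21, 2013; done June 26, 2013 — within the window.
Step 3: 10 days after June 26, 2013 (when the information statement is filed) is July 6, 2013; completed June 28, 2013, before the deadline.
Step 4: the earliest permitted date is 21 days after July 15, 2013 (end of the 17-day response period, which began when the proxy materials are mailed on June 28, 2013), i.e. August 5, 2013; done August 6, 2013 — permitted.
Step 5: 82 days after May 29, 2013 (when the draft resolution is circulated) is August 19, 2013; not done until August 25, 2013, 6 days after the deadline.
No need to go further; step 5 was not satisfied.

Step 5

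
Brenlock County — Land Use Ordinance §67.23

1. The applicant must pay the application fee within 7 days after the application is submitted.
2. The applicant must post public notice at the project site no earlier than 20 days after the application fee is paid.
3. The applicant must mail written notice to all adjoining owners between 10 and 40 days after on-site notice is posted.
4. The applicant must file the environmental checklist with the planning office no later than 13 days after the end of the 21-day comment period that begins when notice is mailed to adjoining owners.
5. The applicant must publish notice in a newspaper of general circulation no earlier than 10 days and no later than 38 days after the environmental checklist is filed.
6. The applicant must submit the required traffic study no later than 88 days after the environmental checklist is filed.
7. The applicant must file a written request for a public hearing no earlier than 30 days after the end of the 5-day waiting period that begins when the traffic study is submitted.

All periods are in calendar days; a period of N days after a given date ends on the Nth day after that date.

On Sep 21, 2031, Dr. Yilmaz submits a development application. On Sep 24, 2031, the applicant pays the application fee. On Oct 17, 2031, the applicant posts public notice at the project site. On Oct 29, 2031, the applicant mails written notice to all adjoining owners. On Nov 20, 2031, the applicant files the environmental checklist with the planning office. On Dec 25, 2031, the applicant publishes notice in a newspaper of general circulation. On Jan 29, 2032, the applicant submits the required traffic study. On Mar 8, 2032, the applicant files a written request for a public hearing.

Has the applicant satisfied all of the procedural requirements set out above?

Step 1 — counting 7 days from Sep 21, 2031 (when the application is submitted) gives a deadline of Sep 28, 2031; done Sep 24, 2031 — timely.
Step 2 — must wait 20 days from Sep 24, 2031 (when the application fee is paid), so not before Oct 14, 2031; done Oct 17, 2031, after the minimum wait.
Step 3 — 10 and 40 days from Oct 17, 2031 (when on-site notice is posted) are Oct 27, 2031 and Nov 26, 2031 respectively; done Oct 29, 2031, which is between those dates.
Step 4 — counting 13 days from Nov 19, 2031 (end of the 21-day comment period, which began when notice is mailed to adjoining owners on Oct 29, 2031) gives a deadline of Dec 2, 2031; completed Nov 20, 2031, before the deadline.
Step 5 — 10 and 38 days from Nov 20, 2031 (when the environmental checklist is filed) are Nov 30, 2031 and Dec 28, 2031 respectively; done Dec 25, 2031, which is between those dates.
Step 6 — counting 88 days from Nov 20, 2031 (when the environmental checklist is filed) gives a deadline of Feb 16, 2032; Jan 29, 2032 is within that limit.
Step 7 — must wait 30 days from Feb 3, 2032 (end of the 5-day waiting period, which began when the traffic study is submitted on Jan 29, 2032), so not before Mar 4, 2032; done Mar 8, 2032 — permitted.

Yes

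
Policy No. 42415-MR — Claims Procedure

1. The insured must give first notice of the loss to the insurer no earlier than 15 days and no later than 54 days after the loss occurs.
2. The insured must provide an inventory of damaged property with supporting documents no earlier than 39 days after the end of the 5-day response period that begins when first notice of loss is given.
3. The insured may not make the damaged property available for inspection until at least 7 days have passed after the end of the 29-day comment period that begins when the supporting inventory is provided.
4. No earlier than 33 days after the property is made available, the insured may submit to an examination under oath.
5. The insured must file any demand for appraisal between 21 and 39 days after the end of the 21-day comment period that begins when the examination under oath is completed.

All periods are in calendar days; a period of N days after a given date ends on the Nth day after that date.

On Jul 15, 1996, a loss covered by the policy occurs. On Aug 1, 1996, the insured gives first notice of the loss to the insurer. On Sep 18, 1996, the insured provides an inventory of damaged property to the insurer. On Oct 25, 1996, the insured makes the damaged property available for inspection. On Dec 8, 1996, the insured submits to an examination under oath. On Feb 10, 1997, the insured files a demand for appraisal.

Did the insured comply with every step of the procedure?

No

Step 1: the window is 15–54 days after Jul 15, 1996 (when the loss occurs), so Jul 30, 1996 through Sep 7, 1996; Aug 1, 1996 falls inside that range.
Step 2: the earliest permitted date is 39 days after Aug 6, 1996 (end of the 5-day response period, which began when first notice of loss is given on Aug 1, 1996), i.e. Sep 14, 1996; done Sep 18, 1996, after the minimum wait.
Step 3: the earliest permitted date is 7 days after Oct 17, 1996 (end of the 29-day comment period, which began when the supporting inventory is provided on Sep 18, 1996), i.e. Oct 24, 1996; Oct 25, 1996 is on or after that date.
Step 4: the earliest permitted date is 33 days after Oct 25, 1996 (when the property is made available), i.e. Nov 27, 1996; done Dec 8, 1996 — permitted.
Step 5: the window is 21–39 days after Dec 29, 1996 (end of the 21-day comment period, which began when the examination under oath is completed on Dec 8, 1996), so Jan 19, 1997 through Feb 6, 1997; Feb 10, 1997 is 4 days past the end of the window.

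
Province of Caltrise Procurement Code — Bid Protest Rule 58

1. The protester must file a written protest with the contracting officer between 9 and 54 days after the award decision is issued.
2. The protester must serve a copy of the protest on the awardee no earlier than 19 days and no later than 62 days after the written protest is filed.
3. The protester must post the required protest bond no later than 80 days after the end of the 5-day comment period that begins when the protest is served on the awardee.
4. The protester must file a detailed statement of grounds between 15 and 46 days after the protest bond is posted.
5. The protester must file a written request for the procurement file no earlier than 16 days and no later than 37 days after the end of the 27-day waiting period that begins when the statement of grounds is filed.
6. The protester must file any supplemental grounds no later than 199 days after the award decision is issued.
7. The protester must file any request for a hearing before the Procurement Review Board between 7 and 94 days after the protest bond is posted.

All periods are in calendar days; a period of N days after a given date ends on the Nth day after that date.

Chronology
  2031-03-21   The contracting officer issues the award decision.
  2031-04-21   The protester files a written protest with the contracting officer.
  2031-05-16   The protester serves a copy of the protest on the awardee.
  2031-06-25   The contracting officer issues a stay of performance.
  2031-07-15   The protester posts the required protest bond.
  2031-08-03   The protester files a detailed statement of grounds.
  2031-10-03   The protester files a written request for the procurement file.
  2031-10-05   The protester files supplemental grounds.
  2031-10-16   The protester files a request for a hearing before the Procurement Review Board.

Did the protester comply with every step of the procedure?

Step 1: the window is 9–54 days after 2031-03-21 (when the award decision is issued), so 2031-03-30 through 2031-05-14; 2031-04-21 falls inside that range.
Step 2: the window is 19–62 days after 2031-04-21 (when the written protest is filed), so 2031-05-10 through 2031-06-22; 2031-05-16 falls inside that range.
Step 3: 80 days after 2031-05-21 (end of the 5-day comment period, which began when the protest is served on the awardee on 2031-05-16) is 2031-08-09; done 2031-07-15 — timely.
Step 4: the window is 15–46 days after 2031-07-15 (when the protest bond is posted), so 2031-07-30 through 2031-08-30; done 2031-08-03 — within the window.
Step 5: the window is 16–37 days after 2031-08-30 (end of the 27-day waiting period, which began when the statement of grounds is filed on 2031-08-03), so 2031-09-15 through 2031-10-06; 2031-10-03 falls inside that range.
Step 6: 199 days after 2031-03-21 (when the award decision is issued) is 2031-10-06; 2031-10-05 is within that limit.
Step 7: the window is 7–94 days after 2031-07-15 (when the protest bond is posted), so 2031-07-22 through 2031-10-17; 2031-10-16 falls inside that range.

Yes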